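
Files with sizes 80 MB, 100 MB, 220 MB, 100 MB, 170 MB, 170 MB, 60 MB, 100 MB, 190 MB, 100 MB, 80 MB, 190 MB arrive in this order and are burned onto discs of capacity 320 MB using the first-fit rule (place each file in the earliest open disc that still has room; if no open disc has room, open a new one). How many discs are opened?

6

  80 → disc 1 (new)  [load 80/320]
  100 → disc 1  [load 180/320]
  220 → disc 2 (new)  [load 220/320]
  100 → disc 1  [load 280/320]
  170 → disc 3 (new)  [load 170/320]
  170 → disc 4 (new)  [load 170/320]
  60 → disc 2  [load 280/320]
  100 → disc 3  [load 270/320]
  190 → disc 5 (new)  [load 190/320]
  100 → disc 4  [load 270/320]
  80 → disc 5  [load 270/320]
  190 → disc 6 (new)  [load 190/320]
6 discs opened.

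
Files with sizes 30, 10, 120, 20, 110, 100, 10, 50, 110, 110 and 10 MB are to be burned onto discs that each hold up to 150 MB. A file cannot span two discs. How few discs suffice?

5

Total = 120 + 110 + 110 + 110 + 100 + 50 + 30 + 20 + 10 + 10 + 10 = 680 MB.
Lower bound: ⌈680/150⌉ = 5 discs.
A packing using 5 discs:
  disc 1: 120 + 30 = 150
  disc 2: 110 + 20 + 10 + 10 = 150
  disc 3: 110 + 10 = 120
  disc 4: 110 = 110
  disc 5: 100 + 50 = 150
This matches the lower bound, so 5 is optimal.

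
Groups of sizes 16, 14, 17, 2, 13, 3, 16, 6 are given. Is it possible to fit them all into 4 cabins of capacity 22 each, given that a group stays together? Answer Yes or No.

No

Total = 87; ⌈87/22⌉ = 4.
5 groups each exceed half the capacity and cannot share a cabin, forcing at least 5 cabins.
At least 5 cabins are required, but only 4 are allowed.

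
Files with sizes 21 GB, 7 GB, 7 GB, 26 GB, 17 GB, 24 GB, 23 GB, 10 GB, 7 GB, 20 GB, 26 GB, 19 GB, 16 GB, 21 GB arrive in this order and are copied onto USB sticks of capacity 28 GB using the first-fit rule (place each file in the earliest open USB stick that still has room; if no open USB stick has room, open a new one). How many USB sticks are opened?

  21 → USB stick 1 (new)  [load 21/28]
  7 → USB stick 1  [load 28/28]
  7 → USB stick 2 (new)  [load 7/28]
  26 → USB stick 3 (new)  [load 26/28]
  17 → USB stick 2  [load 24/28]
  24 → USB stick 4 (new)  [load 24/28]
  23 → USB stick 5 (new)  [load 23/28]
  10 → USB stick 6 (new)  [load 10/28]
  7 → USB stick 6  [load 17/28]
  20 → USB stick 7 (new)  [load 20/28]
  26 → USB stick 8 (new)  [load 26/28]
  19 → USB stick 9 (new)  [load 19/28]
  16 → USB stick 10 (new)  [load 16/28]
  21 → USB stick 11 (new)  [load 21/28]
11 USB sticks opened.

11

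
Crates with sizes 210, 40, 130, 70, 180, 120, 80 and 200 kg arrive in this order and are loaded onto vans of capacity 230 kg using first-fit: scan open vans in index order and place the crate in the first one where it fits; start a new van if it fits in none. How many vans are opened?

6

  210 → van 1 (new)  [load 210/230]
  40 → van 2 (new)  [load 40/230]
  130 → van 2  [load 170/230]
  70 → van 3 (new)  [load 70/230]
  180 → van 4 (new)  [load 180/230]
  120 → van 3  [load 190/230]
  80 → van 5 (new)  [load 80/230]
  200 → van 6 (new)  [load 200/230]
6 vans opened.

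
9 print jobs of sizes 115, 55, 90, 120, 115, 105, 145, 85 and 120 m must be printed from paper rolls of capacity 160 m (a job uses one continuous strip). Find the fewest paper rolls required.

Total = 145 + 120 + 120 + 115 + 115 + 105 + 90 + 85 + 55 = 950 m.
Lower bound: ⌈950/160⌉ = 6 paper rolls.
Also, 8 print jobs each exceed 80 m, and no two of those can share a roll, so at least 8 paper rolls are needed.
A packing using 8 paper rolls:
  roll 1: 145 = 145
  roll 2: 120 = 120
  roll 3: 120 = 120
  roll 4: 115 = 115
  roll 5: 115 = 115
  roll 6: 105 + 55 = 160
  roll 7: 90 = 90
  roll 8: 85 = 85
This matches the lower bound, so 8 is optimal.

8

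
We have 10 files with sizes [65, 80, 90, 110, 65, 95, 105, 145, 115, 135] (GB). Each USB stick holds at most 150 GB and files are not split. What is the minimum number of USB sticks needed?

9

Total = 145 + 135 + 115 + 110 + 105 + 95 + 90 + 80 + 65 + 65 = 1005 GB.
Lower bound: ⌈1005/150⌉ = 7 USB sticks.
Also, 8 files each exceed 75 GB, and no two of those can share a USB stick, so at least 8 USB sticks are needed.
A packing using 9 USB sticks:
  USB stick 1: 145 = 145
  USB stick 2: 135 = 135
  USB stick 3: 115 = 115
  USB stick 4: 110 = 110
  USB stick 5: 105 = 105
  USB stick 6: 95 = 95
  USB stick 7: 90 = 90
  USB stick 8: 80 + 65 = 145
  USB stick 9: 65 = 65
No arrangement into 8 USB sticks stays within capacity, so 9 is optimal.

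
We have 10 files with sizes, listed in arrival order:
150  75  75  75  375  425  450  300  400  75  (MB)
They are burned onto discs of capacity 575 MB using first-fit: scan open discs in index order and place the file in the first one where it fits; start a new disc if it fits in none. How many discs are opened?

6

  150 → disc 1 (new)  [load 150/575]
  75 → disc 1  [load 225/575]
  75 → disc 1  [load 300/575]
  75 → disc 1  [load 375/575]
  375 → disc 2 (new)  [load 375/575]
  425 → disc 3 (new)  [load 425/575]
  450 → disc 4 (new)  [load 450/575]
  300 → disc 5 (new)  [load 300/575]
  400 → disc 6 (new)  [load 400/575]
  75 → disc 1  [load 450/575]
6 discs opened.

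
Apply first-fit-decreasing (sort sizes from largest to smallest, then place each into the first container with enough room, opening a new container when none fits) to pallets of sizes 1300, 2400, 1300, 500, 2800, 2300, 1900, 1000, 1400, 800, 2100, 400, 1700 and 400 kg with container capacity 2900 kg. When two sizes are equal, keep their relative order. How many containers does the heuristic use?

Sorted descending: 2800, 2400, 2300, 2100, 1900, 1700, 1400, 1300, 1300, 1000, 800, 500, 400, 400.
  2800 → container 1 (new)  [load 2800/2900]
  2400 → container 2 (new)  [load 2400/2900]
  2300 → container 3 (new)  [load 2300/2900]
  2100 → container 4 (new)  [load 2100/2900]
  1900 → container 5 (new)  [load 1900/2900]
  1700 → container 6 (new)  [load 1700/2900]
  1400 → container 7 (new)  [load 1400/2900]
  1300 → container 7  [load 2700/2900]
  1300 → container 8 (new)  [load 1300/2900]
  1000 → container 5  [load 2900/2900]
  800 → container 4  [load 2900/2900]
  500 → container 2  [load 2900/2900]
  400 → container 3  [load 2700/2900]
  400 → container 6  [load 2100/2900]
8 containers opened.

8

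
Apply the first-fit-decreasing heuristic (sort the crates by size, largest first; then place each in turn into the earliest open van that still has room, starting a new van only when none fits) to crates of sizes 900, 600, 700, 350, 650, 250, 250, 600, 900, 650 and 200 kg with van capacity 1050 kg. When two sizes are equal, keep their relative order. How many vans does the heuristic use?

Sorted descending: 900, 900, 700, 650, 650, 600, 600, 350, 250, 250, 200.
  900 → van 1 (new)  [load 900/1050]
  900 → van 2 (new)  [load 900/1050]
  700 → van 3 (new)  [load 700/1050]
  650 → van 4 (new)  [load 650/1050]
  650 → van 5 (new)  [load 650/1050]
  600 → van 6 (new)  [load 600/1050]
  600 → van 7 (new)  [load 600/1050]
  350 → van 3  [load 1050/1050]
  250 → van 4  [load 900/1050]
  250 → van 5  [load 900/1050]
  200 → van 6  [load 800/1050]
7 vans opened.

7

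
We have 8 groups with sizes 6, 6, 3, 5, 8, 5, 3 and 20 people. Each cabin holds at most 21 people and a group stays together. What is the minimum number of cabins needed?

3

Total = 20 + 8 + 6 + 6 + 5 + 5 + 3 + 3 = 56 people.
Lower bound: ⌈56/21⌉ = 3 cabins.
A packing using 3 cabins:
  cabin 1: 20 = 20
  cabin 2: 8 + 6 + 6 = 20
  cabin 3: 5 + 5 + 3 + 3 = 16
This matches the lower bound, so 3 is optimal.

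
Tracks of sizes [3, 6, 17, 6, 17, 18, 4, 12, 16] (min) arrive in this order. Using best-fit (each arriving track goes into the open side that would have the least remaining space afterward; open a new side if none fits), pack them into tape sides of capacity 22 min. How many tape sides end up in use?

6

  3 → side 1 (new)  [load 3/22]
  6 → side 1  [load 9/22]
  17 → side 2 (new)  [load 17/22]
  6 → side 1  [load 15/22]
  17 → side 3 (new)  [load 17/22]
  18 → side 4 (new)  [load 18/22]
  4 → side 4  [load 22/22]
  12 → side 5 (new)  [load 12/22]
  16 → side 6 (new)  [load 16/22]
6 tape sides opened.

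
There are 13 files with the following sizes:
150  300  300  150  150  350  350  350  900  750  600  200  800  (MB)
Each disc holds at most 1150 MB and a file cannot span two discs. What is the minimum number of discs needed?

5

Total = 900 + 800 + 750 + 600 + 350 + 350 + 350 + 300 + 300 + 200 + 150 + 150 + 150 = 5350 MB.
Lower bound: ⌈5350/1150⌉ = 5 discs.
A packing using 5 discs:
  disc 1: 900 + 200 = 1100
  disc 2: 800 + 350 = 1150
  disc 3: 750 + 350 = 1100
  disc 4: 600 + 350 + 150 = 1100
  disc 5: 300 + 300 + 150 + 150 = 900
This matches the lower bound, so 5 is optimal.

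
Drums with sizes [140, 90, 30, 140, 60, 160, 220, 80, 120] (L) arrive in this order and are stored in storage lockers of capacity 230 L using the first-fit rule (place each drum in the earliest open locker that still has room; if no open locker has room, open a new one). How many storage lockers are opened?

5

  140 → locker 1 (new)  [load 140/230]
  90 → locker 1  [load 230/230]
  30 → locker 2 (new)  [load 30/230]
  140 → locker 2  [load 170/230]
  60 → locker 2  [load 230/230]
  160 → locker 3 (new)  [load 160/230]
  220 → locker 4 (new)  [load 220/230]
  80 → locker 5 (new)  [load 80/230]
  120 → locker 5  [load 200/230]
5 storage lockers opened.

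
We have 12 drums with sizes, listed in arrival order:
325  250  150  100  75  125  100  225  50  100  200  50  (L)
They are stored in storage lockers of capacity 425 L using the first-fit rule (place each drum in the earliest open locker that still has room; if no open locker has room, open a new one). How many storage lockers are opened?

  325 → locker 1 (new)  [load 325/425]
  250 → locker 2 (new)  [load 250/425]
  150 → locker 2  [load 400/425]
  100 → locker 1  [load 425/425]
  75 → locker 3 (new)  [load 75/425]
  125 → locker 3  [load 200/425]
  100 → locker 3  [load 300/425]
  225 → locker 4 (new)  [load 225/425]
  50 → locker 3  [load 350/425]
  100 → locker 4  [load 325/425]
  200 → locker 5 (new)  [load 200/425]
  50 → locker 3  [load 400/425]
5 storage lockers opened.

5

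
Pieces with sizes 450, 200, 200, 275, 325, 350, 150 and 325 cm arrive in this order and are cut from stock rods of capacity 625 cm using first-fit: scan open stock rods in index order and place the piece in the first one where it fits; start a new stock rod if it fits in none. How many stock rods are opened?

  450 → stock rod 1 (new)  [load 450/625]
  200 → stock rod 2 (new)  [load 200/625]
  200 → stock rod 2  [load 400/625]
  275 → stock rod 3 (new)  [load 275/625]
  325 → stock rod 3  [load 600/625]
  350 → stock rod 4 (new)  [load 350/625]
  150 → stock rod 1  [load 600/625]
  325 → stock rod 5 (new)  [load 325/625]
5 stock rods opened.

5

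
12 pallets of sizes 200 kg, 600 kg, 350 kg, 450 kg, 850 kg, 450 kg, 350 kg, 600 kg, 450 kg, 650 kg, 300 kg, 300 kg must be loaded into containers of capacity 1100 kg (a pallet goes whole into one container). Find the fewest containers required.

6

Total = 850 + 650 + 600 + 600 + 450 + 450 + 450 + 350 + 350 + 300 + 300 + 200 = 5550 kg.
Lower bound: ⌈5550/1100⌉ = 6 containers.
A packing using 6 containers:
  container 1: 850 + 200 = 1050
  container 2: 650 + 450 = 1100
  container 3: 600 + 450 = 1050
  container 4: 600 + 450 = 1050
  container 5: 350 + 350 + 300 = 1000
  container 6: 300 = 300
This matches the lower bound, so 6 is optimal.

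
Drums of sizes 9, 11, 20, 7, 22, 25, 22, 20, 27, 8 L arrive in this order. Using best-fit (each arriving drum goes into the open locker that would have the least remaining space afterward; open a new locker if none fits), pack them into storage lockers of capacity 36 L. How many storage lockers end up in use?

  9 → locker 1 (new)  [load 9/36]
  11 → locker 1  [load 20/36]
  20 → locker 2 (new)  [load 20/36]
  7 → locker 1  [load 27/36]
  22 → locker 3 (new)  [load 22/36]
  25 → locker 4 (new)  [load 25/36]
  22 → locker 5 (new)  [load 22/36]
  20 → locker 6 (new)  [load 20/36]
  27 → locker 7 (new)  [load 27/36]
  8 → locker 1  [load 35/36]
7 storage lockers opened.

7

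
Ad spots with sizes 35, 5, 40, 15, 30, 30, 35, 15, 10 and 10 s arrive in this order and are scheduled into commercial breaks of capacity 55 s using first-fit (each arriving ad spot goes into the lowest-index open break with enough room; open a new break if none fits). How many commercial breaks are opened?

5

  35 → break 1 (new)  [load 35/55]
  5 → break 1  [load 40/55]
  40 → break 2 (new)  [load 40/55]
  15 → break 1  [load 55/55]
  30 → break 3 (new)  [load 30/55]
  30 → break 4 (new)  [load 30/55]
  35 → break 5 (new)  [load 35/55]
  15 → break 2  [load 55/55]
  10 → break 3  [load 40/55]
  10 → break 3  [load 50/55]
5 commercial breaks opened.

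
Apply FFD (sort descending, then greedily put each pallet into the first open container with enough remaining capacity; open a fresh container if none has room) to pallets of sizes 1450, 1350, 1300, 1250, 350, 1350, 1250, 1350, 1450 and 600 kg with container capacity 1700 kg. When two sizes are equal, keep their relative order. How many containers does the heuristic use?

9

Sorted descending: 1450, 1450, 1350, 1350, 1350, 1300, 1250, 1250, 600, 350.
  1450 → container 1 (new)  [load 1450/1700]
  1450 → container 2 (new)  [load 1450/1700]
  1350 → container 3 (new)  [load 1350/1700]
  1350 → container 4 (new)  [load 1350/1700]
  1350 → container 5 (new)  [load 1350/1700]
  1300 → container 6 (new)  [load 1300/1700]
  1250 → container 7 (new)  [load 1250/1700]
  1250 → container 8 (new)  [load 1250/1700]
  600 → container 9 (new)  [load 600/1700]
  350 → container 3  [load 1700/1700]
9 containers opened.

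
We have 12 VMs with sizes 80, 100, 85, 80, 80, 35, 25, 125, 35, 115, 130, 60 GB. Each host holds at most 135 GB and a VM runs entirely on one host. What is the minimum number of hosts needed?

Total = 130 + 125 + 115 + 100 + 85 + 80 + 80 + 80 + 60 + 35 + 35 + 25 = 950 GB.
Lower bound: ⌈950/135⌉ = 8 hosts.
A packing using 9 hosts:
  host 1: 130 = 130
  host 2: 125 = 125
  host 3: 115 = 115
  host 4: 100 + 35 = 135
  host 5: 85 + 35 = 120
  host 6: 80 + 25 = 105
  host 7: 80 = 80
  host 8: 80 = 80
  host 9: 60 = 60
No arrangement into 8 hosts stays within capacity, so 9 is optimal.

9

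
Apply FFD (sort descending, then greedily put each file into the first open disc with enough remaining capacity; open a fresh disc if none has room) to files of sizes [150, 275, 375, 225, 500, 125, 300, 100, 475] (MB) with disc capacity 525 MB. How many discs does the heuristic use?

5

Sorted descending: 500, 475, 375, 300, 275, 225, 150, 125, 100.
  500 → disc 1 (new)  [load 500/525]
  475 → disc 2 (new)  [load 475/525]
  375 → disc 3 (new)  [load 375/525]
  300 → disc 4 (new)  [load 300/525]
  275 → disc 5 (new)  [load 275/525]
  225 → disc 4  [load 525/525]
  150 → disc 3  [load 525/525]
  125 → disc 5  [load 400/525]
  100 → disc 5  [load 500/525]
5 discs opened.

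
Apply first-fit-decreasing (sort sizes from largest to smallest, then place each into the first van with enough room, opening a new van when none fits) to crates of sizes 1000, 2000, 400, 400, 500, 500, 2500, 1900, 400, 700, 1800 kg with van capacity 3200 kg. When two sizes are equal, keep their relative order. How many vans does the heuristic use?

Sorted descending: 2500, 2000, 1900, 1800, 1000, 700, 500, 500, 400, 400, 400.
  2500 → van 1 (new)  [load 2500/3200]
  2000 → van 2 (new)  [load 2000/3200]
  1900 → van 3 (new)  [load 1900/3200]
  1800 → van 4 (new)  [load 1800/3200]
  1000 → van 2  [load 3000/3200]
  700 → van 1  [load 3200/3200]
  500 → van 3  [load 2400/3200]
  500 → van 3  [load 2900/3200]
  400 → van 4  [load 2200/3200]
  400 → van 4  [load 2600/3200]
  400 → van 4  [load 3000/3200]
4 vans opened.

4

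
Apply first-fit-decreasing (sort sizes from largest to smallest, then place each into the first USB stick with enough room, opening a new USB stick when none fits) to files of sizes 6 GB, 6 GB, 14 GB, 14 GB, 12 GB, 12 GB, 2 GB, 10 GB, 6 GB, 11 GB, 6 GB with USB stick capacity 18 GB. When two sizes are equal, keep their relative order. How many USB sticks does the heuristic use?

Sorted descending: 14, 14, 12, 12, 11, 10, 6, 6, 6, 6, 2.
  14 → USB stick 1 (new)  [load 14/18]
  14 → USB stick 2 (new)  [load 14/18]
  12 → USB stick 3 (new)  [load 12/18]
  12 → USB stick 4 (new)  [load 12/18]
  11 → USB stick 5 (new)  [load 11/18]
  10 → USB stick 6 (new)  [load 10/18]
  6 → USB stick 3  [load 18/18]
  6 → USB stick 4  [load 18/18]
  6 → USB stick 5  [load 17/18]
  6 → USB stick 6  [load 16/18]
  2 → USB stick 1  [load 16/18]
6 USB sticks opened.

6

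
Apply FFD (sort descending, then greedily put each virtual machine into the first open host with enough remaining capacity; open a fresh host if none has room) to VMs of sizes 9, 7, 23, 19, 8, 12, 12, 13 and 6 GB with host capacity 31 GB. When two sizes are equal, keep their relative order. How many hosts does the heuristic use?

Sorted descending: 23, 19, 13, 12, 12, 9, 8, 7, 6.
  23 → host 1 (new)  [load 23/31]
  19 → host 2 (new)  [load 19/31]
  13 → host 3 (new)  [load 13/31]
  12 → host 2  [load 31/31]
  12 → host 3  [load 25/31]
  9 → host 4 (new)  [load 9/31]
  8 → host 1  [load 31/31]
  7 → host 4  [load 16/31]
  6 → host 3  [load 31/31]
4 hosts opened.

4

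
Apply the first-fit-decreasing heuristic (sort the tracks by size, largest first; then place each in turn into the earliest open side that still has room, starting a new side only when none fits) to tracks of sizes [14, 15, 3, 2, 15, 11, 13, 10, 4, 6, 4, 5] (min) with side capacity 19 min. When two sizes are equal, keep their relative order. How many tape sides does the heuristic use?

Sorted descending: 15, 15, 14, 13, 11, 10, 6, 5, 4, 4, 3, 2.
  15 → side 1 (new)  [load 15/19]
  15 → side 2 (new)  [load 15/19]
  14 → side 3 (new)  [load 14/19]
  13 → side 4 (new)  [load 13/19]
  11 → side 5 (new)  [load 11/19]
  10 → side 6 (new)  [load 10/19]
  6 → side 4  [load 19/19]
  5 → side 3  [load 19/19]
  4 → side 1  [load 19/19]
  4 → side 2  [load 19/19]
  3 → side 5  [load 14/19]
  2 → side 5  [load 16/19]
6 tape sides opened.

6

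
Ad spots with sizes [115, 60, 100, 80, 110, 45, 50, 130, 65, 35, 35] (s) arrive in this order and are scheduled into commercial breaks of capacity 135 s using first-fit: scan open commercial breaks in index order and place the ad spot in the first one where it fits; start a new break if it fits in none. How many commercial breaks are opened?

7

  115 → break 1 (new)  [load 115/135]
  60 → break 2 (new)  [load 60/135]
  100 → break 3 (new)  [load 100/135]
  80 → break 4 (new)  [load 80/135]
  110 → break 5 (new)  [load 110/135]
  45 → break 2  [load 105/135]
  50 → break 4  [load 130/135]
  130 → break 6 (new)  [load 130/135]
  65 → break 7 (new)  [load 65/135]
  35 → break 3  [load 135/135]
  35 → break 7  [load 100/135]
7 commercial breaks opened.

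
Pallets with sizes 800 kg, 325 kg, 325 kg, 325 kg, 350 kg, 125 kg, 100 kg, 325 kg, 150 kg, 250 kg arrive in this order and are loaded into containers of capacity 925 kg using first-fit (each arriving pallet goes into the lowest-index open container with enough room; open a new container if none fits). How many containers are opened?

4

  800 → container 1 (new)  [load 800/925]
  325 → container 2 (new)  [load 325/925]
  325 → container 2  [load 650/925]
  325 → container 3 (new)  [load 325/925]
  350 → container 3  [load 675/925]
  125 → container 1  [load 925/925]
  100 → container 2  [load 750/925]
  325 → container 4 (new)  [load 325/925]
  150 → container 2  [load 900/925]
  250 → container 3  [load 925/925]
4 containers opened.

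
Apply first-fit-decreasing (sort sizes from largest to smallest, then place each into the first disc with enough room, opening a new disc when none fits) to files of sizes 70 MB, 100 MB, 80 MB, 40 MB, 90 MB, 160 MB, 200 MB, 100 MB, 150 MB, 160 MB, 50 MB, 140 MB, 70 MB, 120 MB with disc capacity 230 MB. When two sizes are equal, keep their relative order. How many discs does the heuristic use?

7

Sorted descending: 200, 160, 160, 150, 140, 120, 100, 100, 90, 80, 70, 70, 50, 40.
  200 → disc 1 (new)  [load 200/230]
  160 → disc 2 (new)  [load 160/230]
  160 → disc 3 (new)  [load 160/230]
  150 → disc 4 (new)  [load 150/230]
  140 → disc 5 (new)  [load 140/230]
  120 → disc 6 (new)  [load 120/230]
  100 → disc 6  [load 220/230]
  100 → disc 7 (new)  [load 100/230]
  90 → disc 5  [load 230/230]
  80 → disc 4  [load 230/230]
  70 → disc 2  [load 230/230]
  70 → disc 3  [load 230/230]
  50 → disc 7  [load 150/230]
  40 → disc 7  [load 190/230]
7 discs opened.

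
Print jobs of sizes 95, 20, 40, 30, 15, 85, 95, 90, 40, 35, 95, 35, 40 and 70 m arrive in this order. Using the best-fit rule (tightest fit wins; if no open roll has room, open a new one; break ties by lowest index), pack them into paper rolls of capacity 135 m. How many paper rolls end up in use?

7

  95 → roll 1 (new)  [load 95/135]
  20 → roll 1  [load 115/135]
  40 → roll 2 (new)  [load 40/135]
  30 → roll 2  [load 70/135]
  15 → roll 1  [load 130/135]
  85 → roll 3 (new)  [load 85/135]
  95 → roll 4 (new)  [load 95/135]
  90 → roll 5 (new)  [load 90/135]
  40 → roll 4  [load 135/135]
  35 → roll 5  [load 125/135]
  95 → roll 6 (new)  [load 95/135]
  35 → roll 6  [load 130/135]
  40 → roll 3  [load 125/135]
  70 → roll 7 (new)  [load 70/135]
7 paper rolls opened.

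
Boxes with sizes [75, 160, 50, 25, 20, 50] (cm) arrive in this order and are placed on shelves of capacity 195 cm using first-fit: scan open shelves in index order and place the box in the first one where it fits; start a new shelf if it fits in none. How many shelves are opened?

  75 → shelf 1 (new)  [load 75/195]
  160 → shelf 2 (new)  [load 160/195]
  50 → shelf 1  [load 125/195]
  25 → shelf 1  [load 150/195]
  20 → shelf 1  [load 170/195]
  50 → shelf 3 (new)  [load 50/195]
3 shelves opened.

3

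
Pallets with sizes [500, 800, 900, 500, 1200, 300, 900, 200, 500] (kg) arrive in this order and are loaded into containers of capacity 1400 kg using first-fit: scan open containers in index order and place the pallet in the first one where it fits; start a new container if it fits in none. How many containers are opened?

  500 → container 1 (new)  [load 500/1400]
  800 → container 1  [load 1300/1400]
  900 → container 2 (new)  [load 900/1400]
  500 → container 2  [load 1400/1400]
  1200 → container 3 (new)  [load 1200/1400]
  300 → container 4 (new)  [load 300/1400]
  900 → container 4  [load 1200/1400]
  200 → container 3  [load 1400/1400]
  500 → container 5 (new)  [load 500/1400]
5 containers opened.

5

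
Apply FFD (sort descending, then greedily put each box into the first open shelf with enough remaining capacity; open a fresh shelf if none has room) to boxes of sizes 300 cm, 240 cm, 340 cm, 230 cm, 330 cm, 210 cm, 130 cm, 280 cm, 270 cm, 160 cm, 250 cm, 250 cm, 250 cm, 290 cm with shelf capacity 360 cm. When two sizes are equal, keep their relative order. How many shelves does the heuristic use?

13

Sorted descending: 340, 330, 300, 290, 280, 270, 250, 250, 250, 240, 230, 210, 160, 130.
  340 → shelf 1 (new)  [load 340/360]
  330 → shelf 2 (new)  [load 330/360]
  300 → shelf 3 (new)  [load 300/360]
  290 → shelf 4 (new)  [load 290/360]
  280 → shelf 5 (new)  [load 280/360]
  270 → shelf 6 (new)  [load 270/360]
  250 → shelf 7 (new)  [load 250/360]
  250 → shelf 8 (new)  [load 250/360]
  250 → shelf 9 (new)  [load 250/360]
  240 → shelf 10 (new)  [load 240/360]
  230 → shelf 11 (new)  [load 230/360]
  210 → shelf 12 (new)  [load 210/360]
  160 → shelf 13 (new)  [load 160/360]
  130 → shelf 11  [load 360/360]
13 shelves opened.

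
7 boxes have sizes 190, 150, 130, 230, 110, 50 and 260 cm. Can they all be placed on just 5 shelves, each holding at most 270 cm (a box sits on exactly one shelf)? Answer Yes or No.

Yes

A valid assignment using 5 shelves:
  shelf 1: 260 = 260
  shelf 2: 230 = 230
  shelf 3: 190 + 50 = 240
  shelf 4: 150 + 110 = 260
  shelf 5: 130 = 130
Every load is within 270 cm, so 5 shelves suffice.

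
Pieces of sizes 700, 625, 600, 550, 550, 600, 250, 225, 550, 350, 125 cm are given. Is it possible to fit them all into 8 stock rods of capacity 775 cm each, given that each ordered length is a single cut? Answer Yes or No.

Yes

A valid assignment using 8 stock rods:
  stock rod 1: 700 = 700
  stock rod 2: 625 + 125 = 750
  stock rod 3: 600 = 600
  stock rod 4: 600 = 600
  stock rod 5: 550 + 225 = 775
  stock rod 6: 550 = 550
  stock rod 7: 550 = 550
  stock rod 8: 350 + 250 = 600
Every load is within 775 cm, so 8 stock rods suffice.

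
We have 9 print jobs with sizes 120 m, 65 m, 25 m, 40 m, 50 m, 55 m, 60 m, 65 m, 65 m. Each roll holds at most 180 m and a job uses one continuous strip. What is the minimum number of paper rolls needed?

Total = 120 + 65 + 65 + 65 + 60 + 55 + 50 + 40 + 25 = 545 m.
Lower bound: ⌈545/180⌉ = 4 paper rolls.
A packing using 4 paper rolls:
  roll 1: 120 + 60 = 180
  roll 2: 65 + 65 + 50 = 180
  roll 3: 65 + 55 + 40 = 160
  roll 4: 25 = 25
This matches the lower bound, so 4 is optimal.

4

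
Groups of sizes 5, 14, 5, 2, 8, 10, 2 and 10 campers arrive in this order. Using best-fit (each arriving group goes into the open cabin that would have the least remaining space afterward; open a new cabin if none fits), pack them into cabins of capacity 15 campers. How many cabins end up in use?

5

  5 → cabin 1 (new)  [load 5/15]
  14 → cabin 2 (new)  [load 14/15]
  5 → cabin 1  [load 10/15]
  2 → cabin 1  [load 12/15]
  8 → cabin 3 (new)  [load 8/15]
  10 → cabin 4 (new)  [load 10/15]
  2 → cabin 1  [load 14/15]
  10 → cabin 5 (new)  [load 10/15]
5 cabins opened.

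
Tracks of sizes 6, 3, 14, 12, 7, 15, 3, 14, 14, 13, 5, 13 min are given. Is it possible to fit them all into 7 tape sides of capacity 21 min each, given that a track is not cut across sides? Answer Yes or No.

A valid assignment using 7 tape sides:
  side 1: 15 + 6 = 21
  side 2: 14 + 7 = 21
  side 3: 14 + 5 = 19
  side 4: 14 + 3 + 3 = 20
  side 5: 13 = 13
  side 6: 13 = 13
  side 7: 12 = 12
Every load is within 21 min, so 7 tape sides suffice.

Yes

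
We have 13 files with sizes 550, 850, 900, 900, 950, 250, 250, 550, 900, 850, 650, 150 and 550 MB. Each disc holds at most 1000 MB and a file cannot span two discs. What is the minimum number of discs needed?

Total = 950 + 900 + 900 + 900 + 850 + 850 + 650 + 550 + 550 + 550 + 250 + 250 + 150 = 8300 MB.
Lower bound: ⌈8300/1000⌉ = 9 discs.
Also, 10 files each exceed 500 MB, and no two of those can share a disc, so at least 10 discs are needed.
A packing using 10 discs:
  disc 1: 950 = 950
  disc 2: 900 = 900
  disc 3: 900 = 900
  disc 4: 900 = 900
  disc 5: 850 + 150 = 1000
  disc 6: 850 = 850
  disc 7: 650 + 250 = 900
  disc 8: 550 + 250 = 800
  disc 9: 550 = 550
  disc 10: 550 = 550
This matches the lower bound, so 10 is optimal.

10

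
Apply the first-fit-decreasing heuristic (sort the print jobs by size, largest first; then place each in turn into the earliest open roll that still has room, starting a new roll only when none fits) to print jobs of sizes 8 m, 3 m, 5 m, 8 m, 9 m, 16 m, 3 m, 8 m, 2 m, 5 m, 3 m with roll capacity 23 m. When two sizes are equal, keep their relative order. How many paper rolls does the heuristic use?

Sorted descending: 16, 9, 8, 8, 8, 5, 5, 3, 3, 3, 2.
  16 → roll 1 (new)  [load 16/23]
  9 → roll 2 (new)  [load 9/23]
  8 → roll 2  [load 17/23]
  8 → roll 3 (new)  [load 8/23]
  8 → roll 3  [load 16/23]
  5 → roll 1  [load 21/23]
  5 → roll 2  [load 22/23]
  3 → roll 3  [load 19/23]
  3 → roll 3  [load 22/23]
  3 → roll 4 (new)  [load 3/23]
  2 → roll 1  [load 23/23]
4 paper rolls opened.

4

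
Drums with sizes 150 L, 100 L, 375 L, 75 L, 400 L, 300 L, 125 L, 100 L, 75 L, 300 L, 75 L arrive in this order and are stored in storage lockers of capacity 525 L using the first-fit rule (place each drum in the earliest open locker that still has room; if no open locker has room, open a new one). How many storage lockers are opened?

5

  150 → locker 1 (new)  [load 150/525]
  100 → locker 1  [load 250/525]
  375 → locker 2 (new)  [load 375/525]
  75 → locker 1  [load 325/525]
  400 → locker 3 (new)  [load 400/525]
  300 → locker 4 (new)  [load 300/525]
  125 → locker 1  [load 450/525]
  100 → locker 2  [load 475/525]
  75 → locker 1  [load 525/525]
  300 → locker 5 (new)  [load 300/525]
  75 → locker 3  [load 475/525]
5 storage lockers opened.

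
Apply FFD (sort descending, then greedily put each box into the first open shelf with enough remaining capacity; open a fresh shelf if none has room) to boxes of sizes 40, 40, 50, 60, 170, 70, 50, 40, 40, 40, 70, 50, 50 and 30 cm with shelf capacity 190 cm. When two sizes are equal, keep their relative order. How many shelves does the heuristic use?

5

Sorted descending: 170, 70, 70, 60, 50, 50, 50, 50, 40, 40, 40, 40, 40, 30.
  170 → shelf 1 (new)  [load 170/190]
  70 → shelf 2 (new)  [load 70/190]
  70 → shelf 2  [load 140/190]
  60 → shelf 3 (new)  [load 60/190]
  50 → shelf 2  [load 190/190]
  50 → shelf 3  [load 110/190]
  50 → shelf 3  [load 160/190]
  50 → shelf 4 (new)  [load 50/190]
  40 → shelf 4  [load 90/190]
  40 → shelf 4  [load 130/190]
  40 → shelf 4  [load 170/190]
  40 → shelf 5 (new)  [load 40/190]
  40 → shelf 5  [load 80/190]
  30 → shelf 3  [load 190/190]
5 shelves opened.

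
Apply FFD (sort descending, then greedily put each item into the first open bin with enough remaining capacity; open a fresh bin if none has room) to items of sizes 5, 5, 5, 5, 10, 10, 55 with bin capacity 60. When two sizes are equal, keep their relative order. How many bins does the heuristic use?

2

Sorted descending: 55, 10, 10, 5, 5, 5, 5.
  55 → bin 1 (new)  [load 55/60]
  10 → bin 2 (new)  [load 10/60]
  10 → bin 2  [load 20/60]
  5 → bin 1  [load 60/60]
  5 → bin 2  [load 25/60]
  5 → bin 2  [load 30/60]
  5 → bin 2  [load 35/60]
2 bins opened.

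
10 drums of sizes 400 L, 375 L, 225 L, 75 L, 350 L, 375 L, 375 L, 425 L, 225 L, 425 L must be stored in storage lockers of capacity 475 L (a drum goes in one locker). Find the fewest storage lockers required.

Total = 425 + 425 + 400 + 375 + 375 + 375 + 350 + 225 + 225 + 75 = 3250 L.
Lower bound: ⌈3250/475⌉ = 7 storage lockers.
A packing using 8 storage lockers:
  locker 1: 425 = 425
  locker 2: 425 = 425
  locker 3: 400 + 75 = 475
  locker 4: 375 = 375
  locker 5: 375 = 375
  locker 6: 375 = 375
  locker 7: 350 = 350
  locker 8: 225 + 225 = 450
No arrangement into 7 storage lockers stays within capacity, so 8 is optimal.

8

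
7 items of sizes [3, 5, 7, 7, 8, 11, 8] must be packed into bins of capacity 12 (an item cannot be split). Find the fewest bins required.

5

Total = 11 + 8 + 8 + 7 + 7 + 5 + 3 = 49.
Lower bound: ⌈49/12⌉ = 5 bins.
A packing using 5 bins:
  bin 1: 11 = 11
  bin 2: 8 + 3 = 11
  bin 3: 8 = 8
  bin 4: 7 + 5 = 12
  bin 5: 7 = 7
This matches the lower bound, so 5 is optimal.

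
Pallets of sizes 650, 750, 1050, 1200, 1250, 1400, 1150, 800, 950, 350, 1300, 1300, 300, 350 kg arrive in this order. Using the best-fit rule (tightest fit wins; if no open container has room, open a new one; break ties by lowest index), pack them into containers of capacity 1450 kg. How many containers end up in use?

  650 → container 1 (new)  [load 650/1450]
  750 → container 1  [load 1400/1450]
  1050 → container 2 (new)  [load 1050/1450]
  1200 → container 3 (new)  [load 1200/1450]
  1250 → container 4 (new)  [load 1250/1450]
  1400 → container 5 (new)  [load 1400/1450]
  1150 → container 6 (new)  [load 1150/1450]
  800 → container 7 (new)  [load 800/1450]
  950 → container 8 (new)  [load 950/1450]
  350 → container 2  [load 1400/1450]
  1300 → container 9 (new)  [load 1300/1450]
  1300 → container 10 (new)  [load 1300/1450]
  300 → container 6  [load 1450/1450]
  350 → container 8  [load 1300/1450]
10 containers opened.

10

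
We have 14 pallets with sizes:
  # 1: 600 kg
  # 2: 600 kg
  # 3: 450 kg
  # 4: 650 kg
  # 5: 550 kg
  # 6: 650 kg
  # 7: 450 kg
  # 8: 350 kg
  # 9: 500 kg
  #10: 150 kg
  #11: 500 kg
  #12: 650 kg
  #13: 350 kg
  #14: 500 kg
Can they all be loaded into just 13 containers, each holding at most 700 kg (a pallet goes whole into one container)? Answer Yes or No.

Yes

A valid assignment using 12 containers:
  container 1: 650 = 650
  container 2: 650 = 650
  container 3: 650 = 650
  container 4: 600 = 600
  container 5: 600 = 600
  container 6: 550 + 150 = 700
  container 7: 500 = 500
  container 8: 500 = 500
  container 9: 500 = 500
  container 10: 450 = 450
  container 11: 450 = 450
  container 12: 350 + 350 = 700
That uses only 12 ≤ 13, so 13 containers are enough.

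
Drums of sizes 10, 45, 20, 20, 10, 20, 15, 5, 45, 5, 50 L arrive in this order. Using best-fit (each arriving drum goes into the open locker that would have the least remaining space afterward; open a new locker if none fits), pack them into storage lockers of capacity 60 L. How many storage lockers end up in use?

  10 → locker 1 (new)  [load 10/60]
  45 → locker 1  [load 55/60]
  20 → locker 2 (new)  [load 20/60]
  20 → locker 2  [load 40/60]
  10 → locker 2  [load 50/60]
  20 → locker 3 (new)  [load 20/60]
  15 → locker 3  [load 35/60]
  5 → locker 1  [load 60/60]
  45 → locker 4 (new)  [load 45/60]
  5 → locker 2  [load 55/60]
  50 → locker 5 (new)  [load 50/60]
5 storage lockers opened.

5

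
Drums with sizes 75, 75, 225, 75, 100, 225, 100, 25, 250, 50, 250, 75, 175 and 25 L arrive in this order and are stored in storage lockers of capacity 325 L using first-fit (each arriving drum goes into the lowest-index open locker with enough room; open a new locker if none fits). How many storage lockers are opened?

  75 → locker 1 (new)  [load 75/325]
  75 → locker 1  [load 150/325]
  225 → locker 2 (new)  [load 225/325]
  75 → locker 1  [load 225/325]
  100 → locker 1  [load 325/325]
  225 → locker 3 (new)  [load 225/325]
  100 → locker 2  [load 325/325]
  25 → locker 3  [load 250/325]
  250 → locker 4 (new)  [load 250/325]
  50 → locker 3  [load 300/325]
  250 → locker 5 (new)  [load 250/325]
  75 → locker 4  [load 325/325]
  175 → locker 6 (new)  [load 175/325]
  25 → locker 3  [load 325/325]
6 storage lockers opened.

6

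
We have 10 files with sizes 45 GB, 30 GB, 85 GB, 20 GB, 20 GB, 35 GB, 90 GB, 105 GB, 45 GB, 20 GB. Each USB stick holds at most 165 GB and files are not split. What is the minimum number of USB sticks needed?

3

Total = 105 + 90 + 85 + 45 + 45 + 35 + 30 + 20 + 20 + 20 = 495 GB.
Lower bound: ⌈495/165⌉ = 3 USB sticks.
A packing using 3 USB sticks:
  USB stick 1: 105 + 20 + 20 + 20 = 165
  USB stick 2: 90 + 45 + 30 = 165
  USB stick 3: 85 + 45 + 35 = 165
This matches the lower bound, so 3 is optimal.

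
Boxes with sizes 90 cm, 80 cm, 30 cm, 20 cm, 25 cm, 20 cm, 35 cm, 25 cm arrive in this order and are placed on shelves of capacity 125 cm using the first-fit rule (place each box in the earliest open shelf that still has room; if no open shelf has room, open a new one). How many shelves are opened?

  90 → shelf 1 (new)  [load 90/125]
  80 → shelf 2 (new)  [load 80/125]
  30 → shelf 1  [load 120/125]
  20 → shelf 2  [load 100/125]
  25 → shelf 2  [load 125/125]
  20 → shelf 3 (new)  [load 20/125]
  35 → shelf 3  [load 55/125]
  25 → shelf 3  [load 80/125]
3 shelves opened.

3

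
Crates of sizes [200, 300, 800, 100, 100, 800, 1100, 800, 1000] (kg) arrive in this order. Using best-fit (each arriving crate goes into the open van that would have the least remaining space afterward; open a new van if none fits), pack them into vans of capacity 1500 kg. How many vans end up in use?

  200 → van 1 (new)  [load 200/1500]
  300 → van 1  [load 500/1500]
  800 → van 1  [load 1300/1500]
  100 → van 1  [load 1400/1500]
  100 → van 1  [load 1500/1500]
  800 → van 2 (new)  [load 800/1500]
  1100 → van 3 (new)  [load 1100/1500]
  800 → van 4 (new)  [load 800/1500]
  1000 → van 5 (new)  [load 1000/1500]
5 vans opened.

5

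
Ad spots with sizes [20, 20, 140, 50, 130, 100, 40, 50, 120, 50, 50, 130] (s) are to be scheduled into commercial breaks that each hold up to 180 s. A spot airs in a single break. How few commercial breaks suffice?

6

Total = 140 + 130 + 130 + 120 + 100 + 50 + 50 + 50 + 50 + 40 + 20 + 20 = 900 s.
Lower bound: ⌈900/180⌉ = 5 commercial breaks.
A packing using 6 commercial breaks:
  break 1: 140 + 40 = 180
  break 2: 130 + 50 = 180
  break 3: 130 + 50 = 180
  break 4: 120 + 50 = 170
  break 5: 100 + 50 + 20 = 170
  break 6: 20 = 20
No arrangement into 5 commercial breaks stays within capacity, so 6 is optimal.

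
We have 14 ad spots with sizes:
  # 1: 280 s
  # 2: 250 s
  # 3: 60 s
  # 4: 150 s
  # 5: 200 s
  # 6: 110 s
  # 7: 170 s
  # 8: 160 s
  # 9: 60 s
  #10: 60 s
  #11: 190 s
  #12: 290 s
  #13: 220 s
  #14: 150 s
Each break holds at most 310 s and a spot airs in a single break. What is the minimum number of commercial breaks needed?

9

Total = 290 + 280 + 250 + 220 + 200 + 190 + 170 + 160 + 150 + 150 + 110 + 60 + 60 + 60 = 2350 s.
Lower bound: ⌈2350/310⌉ = 8 commercial breaks.
A packing using 9 commercial breaks:
  break 1: 290 = 290
  break 2: 280 = 280
  break 3: 250 + 60 = 310
  break 4: 220 + 60 = 280
  break 5: 200 + 110 = 310
  break 6: 190 + 60 = 250
  break 7: 170 = 170
  break 8: 160 + 150 = 310
  break 9: 150 = 150
No arrangement into 8 commercial breaks stays within capacity, so 9 is optimal.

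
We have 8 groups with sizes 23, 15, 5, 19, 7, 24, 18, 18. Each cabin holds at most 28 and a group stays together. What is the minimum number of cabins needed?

6

Total = 24 + 23 + 19 + 18 + 18 + 15 + 7 + 5 = 129.
Lower bound: ⌈129/28⌉ = 5 cabins.
Also, 6 groups each exceed 14, and no two of those can share a cabin, so at least 6 cabins are needed.
A packing using 6 cabins:
  cabin 1: 24 = 24
  cabin 2: 23 + 5 = 28
  cabin 3: 19 + 7 = 26
  cabin 4: 18 = 18
  cabin 5: 18 = 18
  cabin 6: 15 = 15
This matches the lower bound, so 6 is optimal.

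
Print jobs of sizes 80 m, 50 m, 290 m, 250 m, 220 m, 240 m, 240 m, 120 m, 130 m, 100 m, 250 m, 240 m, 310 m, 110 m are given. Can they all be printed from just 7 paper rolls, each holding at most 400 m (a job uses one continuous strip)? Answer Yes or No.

No

Total = 2630 m; ⌈2630/400⌉ = 7.
8 print jobs each exceed half the capacity and cannot share a roll, forcing at least 8 paper rolls.
At least 8 paper rolls are required, but only 7 are allowed.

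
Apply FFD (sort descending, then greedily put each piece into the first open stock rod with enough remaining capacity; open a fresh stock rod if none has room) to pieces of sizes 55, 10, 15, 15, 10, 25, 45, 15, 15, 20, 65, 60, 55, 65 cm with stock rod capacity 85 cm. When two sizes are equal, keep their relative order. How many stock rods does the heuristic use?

6

Sorted descending: 65, 65, 60, 55, 55, 45, 25, 20, 15, 15, 15, 15, 10, 10.
  65 → stock rod 1 (new)  [load 65/85]
  65 → stock rod 2 (new)  [load 65/85]
  60 → stock rod 3 (new)  [load 60/85]
  55 → stock rod 4 (new)  [load 55/85]
  55 → stock rod 5 (new)  [load 55/85]
  45 → stock rod 6 (new)  [load 45/85]
  25 → stock rod 3  [load 85/85]
  20 → stock rod 1  [load 85/85]
  15 → stock rod 2  [load 80/85]
  15 → stock rod 4  [load 70/85]
  15 → stock rod 4  [load 85/85]
  15 → stock rod 5  [load 70/85]
  10 → stock rod 5  [load 80/85]
  10 → stock rod 6  [load 55/85]
6 stock rods opened.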